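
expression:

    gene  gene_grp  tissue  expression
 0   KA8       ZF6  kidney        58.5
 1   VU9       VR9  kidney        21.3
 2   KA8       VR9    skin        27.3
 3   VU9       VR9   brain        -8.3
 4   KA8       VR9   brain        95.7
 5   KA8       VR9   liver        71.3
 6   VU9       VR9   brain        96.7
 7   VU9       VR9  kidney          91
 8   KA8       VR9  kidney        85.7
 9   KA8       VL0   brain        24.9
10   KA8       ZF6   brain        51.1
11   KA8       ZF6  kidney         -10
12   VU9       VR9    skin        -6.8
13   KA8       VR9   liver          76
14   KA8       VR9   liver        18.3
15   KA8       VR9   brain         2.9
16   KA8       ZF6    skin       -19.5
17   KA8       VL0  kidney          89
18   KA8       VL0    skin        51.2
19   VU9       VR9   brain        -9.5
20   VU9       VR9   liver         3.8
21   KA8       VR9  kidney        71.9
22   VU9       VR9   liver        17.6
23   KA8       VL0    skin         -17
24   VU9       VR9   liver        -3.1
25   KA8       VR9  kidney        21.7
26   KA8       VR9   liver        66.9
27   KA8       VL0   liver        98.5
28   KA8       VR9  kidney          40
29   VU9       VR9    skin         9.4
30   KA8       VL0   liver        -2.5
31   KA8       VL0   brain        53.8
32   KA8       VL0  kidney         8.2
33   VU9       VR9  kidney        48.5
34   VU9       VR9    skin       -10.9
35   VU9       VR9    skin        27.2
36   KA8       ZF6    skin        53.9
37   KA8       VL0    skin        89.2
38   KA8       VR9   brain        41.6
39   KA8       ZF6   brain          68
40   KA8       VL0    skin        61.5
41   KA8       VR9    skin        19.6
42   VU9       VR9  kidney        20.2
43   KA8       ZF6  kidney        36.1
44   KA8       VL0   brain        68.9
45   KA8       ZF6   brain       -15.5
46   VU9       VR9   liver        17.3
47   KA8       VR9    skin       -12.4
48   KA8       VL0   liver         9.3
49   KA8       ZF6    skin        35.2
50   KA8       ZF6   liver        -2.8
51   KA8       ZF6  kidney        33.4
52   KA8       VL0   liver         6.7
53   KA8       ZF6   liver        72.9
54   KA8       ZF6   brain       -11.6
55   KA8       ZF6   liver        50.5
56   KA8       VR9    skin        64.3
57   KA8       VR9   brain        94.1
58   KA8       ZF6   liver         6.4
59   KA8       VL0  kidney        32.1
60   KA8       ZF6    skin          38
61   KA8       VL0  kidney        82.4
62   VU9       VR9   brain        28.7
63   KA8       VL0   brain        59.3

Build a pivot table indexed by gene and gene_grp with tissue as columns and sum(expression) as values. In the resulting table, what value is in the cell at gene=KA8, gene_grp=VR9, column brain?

Rows with gene=KA8, gene_grp=VR9 and tissue=brain: expression values are 95.7, 2.9, 41.6, 94.1.
95.7 + 2.9 + 41.6 + 94.1 = 234.3.

234.3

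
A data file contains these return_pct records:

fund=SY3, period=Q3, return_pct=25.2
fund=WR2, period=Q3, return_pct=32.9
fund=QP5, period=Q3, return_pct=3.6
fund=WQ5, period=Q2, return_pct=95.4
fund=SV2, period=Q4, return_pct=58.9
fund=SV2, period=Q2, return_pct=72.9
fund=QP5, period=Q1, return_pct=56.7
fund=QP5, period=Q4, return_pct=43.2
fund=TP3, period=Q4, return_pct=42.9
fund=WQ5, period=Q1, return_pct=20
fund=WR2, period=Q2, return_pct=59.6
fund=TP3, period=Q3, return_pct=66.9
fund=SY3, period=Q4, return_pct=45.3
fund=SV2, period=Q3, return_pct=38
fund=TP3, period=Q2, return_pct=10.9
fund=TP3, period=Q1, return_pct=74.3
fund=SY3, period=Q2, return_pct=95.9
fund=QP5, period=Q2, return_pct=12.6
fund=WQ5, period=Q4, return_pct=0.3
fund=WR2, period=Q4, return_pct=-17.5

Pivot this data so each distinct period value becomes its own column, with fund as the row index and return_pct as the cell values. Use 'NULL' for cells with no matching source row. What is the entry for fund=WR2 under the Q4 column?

The long row with fund=WR2, period=Q4 has return_pct=-17.5.

-17.5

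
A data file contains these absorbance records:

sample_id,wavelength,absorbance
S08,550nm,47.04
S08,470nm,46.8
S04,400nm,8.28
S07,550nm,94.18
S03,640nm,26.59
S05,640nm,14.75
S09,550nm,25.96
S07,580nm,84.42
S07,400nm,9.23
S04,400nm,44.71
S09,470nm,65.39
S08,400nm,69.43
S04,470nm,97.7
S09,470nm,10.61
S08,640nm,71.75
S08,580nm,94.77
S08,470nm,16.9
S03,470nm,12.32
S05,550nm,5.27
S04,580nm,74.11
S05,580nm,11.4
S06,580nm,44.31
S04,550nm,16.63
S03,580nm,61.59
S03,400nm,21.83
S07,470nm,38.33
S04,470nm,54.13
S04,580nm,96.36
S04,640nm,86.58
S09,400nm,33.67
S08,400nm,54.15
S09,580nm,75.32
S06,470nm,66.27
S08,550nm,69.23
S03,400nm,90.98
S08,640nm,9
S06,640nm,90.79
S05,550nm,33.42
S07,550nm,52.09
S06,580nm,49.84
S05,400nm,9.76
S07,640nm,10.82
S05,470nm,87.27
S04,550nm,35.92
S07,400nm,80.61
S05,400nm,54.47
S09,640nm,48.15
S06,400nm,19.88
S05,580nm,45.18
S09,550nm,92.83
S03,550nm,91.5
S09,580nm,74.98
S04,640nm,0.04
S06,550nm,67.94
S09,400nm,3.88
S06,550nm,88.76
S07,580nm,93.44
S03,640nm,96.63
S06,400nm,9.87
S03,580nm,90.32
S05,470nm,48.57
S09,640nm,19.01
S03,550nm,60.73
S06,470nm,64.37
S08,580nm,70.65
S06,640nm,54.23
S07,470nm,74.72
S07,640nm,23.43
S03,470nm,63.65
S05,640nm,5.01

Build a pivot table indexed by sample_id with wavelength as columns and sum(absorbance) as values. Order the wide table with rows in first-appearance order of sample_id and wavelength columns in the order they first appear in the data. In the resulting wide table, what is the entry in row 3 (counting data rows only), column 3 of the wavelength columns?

With rows in first-appearance order of sample_id, row 3 is sample_id=S07. wavelength columns in first-appearance order: 550nm, 470nm, 400nm, 640nm, 580nm; column 3 is 400nm.
Long rows with sample_id=S07, wavelength=400nm: 9.23 + 80.61 = 89.84.

89.84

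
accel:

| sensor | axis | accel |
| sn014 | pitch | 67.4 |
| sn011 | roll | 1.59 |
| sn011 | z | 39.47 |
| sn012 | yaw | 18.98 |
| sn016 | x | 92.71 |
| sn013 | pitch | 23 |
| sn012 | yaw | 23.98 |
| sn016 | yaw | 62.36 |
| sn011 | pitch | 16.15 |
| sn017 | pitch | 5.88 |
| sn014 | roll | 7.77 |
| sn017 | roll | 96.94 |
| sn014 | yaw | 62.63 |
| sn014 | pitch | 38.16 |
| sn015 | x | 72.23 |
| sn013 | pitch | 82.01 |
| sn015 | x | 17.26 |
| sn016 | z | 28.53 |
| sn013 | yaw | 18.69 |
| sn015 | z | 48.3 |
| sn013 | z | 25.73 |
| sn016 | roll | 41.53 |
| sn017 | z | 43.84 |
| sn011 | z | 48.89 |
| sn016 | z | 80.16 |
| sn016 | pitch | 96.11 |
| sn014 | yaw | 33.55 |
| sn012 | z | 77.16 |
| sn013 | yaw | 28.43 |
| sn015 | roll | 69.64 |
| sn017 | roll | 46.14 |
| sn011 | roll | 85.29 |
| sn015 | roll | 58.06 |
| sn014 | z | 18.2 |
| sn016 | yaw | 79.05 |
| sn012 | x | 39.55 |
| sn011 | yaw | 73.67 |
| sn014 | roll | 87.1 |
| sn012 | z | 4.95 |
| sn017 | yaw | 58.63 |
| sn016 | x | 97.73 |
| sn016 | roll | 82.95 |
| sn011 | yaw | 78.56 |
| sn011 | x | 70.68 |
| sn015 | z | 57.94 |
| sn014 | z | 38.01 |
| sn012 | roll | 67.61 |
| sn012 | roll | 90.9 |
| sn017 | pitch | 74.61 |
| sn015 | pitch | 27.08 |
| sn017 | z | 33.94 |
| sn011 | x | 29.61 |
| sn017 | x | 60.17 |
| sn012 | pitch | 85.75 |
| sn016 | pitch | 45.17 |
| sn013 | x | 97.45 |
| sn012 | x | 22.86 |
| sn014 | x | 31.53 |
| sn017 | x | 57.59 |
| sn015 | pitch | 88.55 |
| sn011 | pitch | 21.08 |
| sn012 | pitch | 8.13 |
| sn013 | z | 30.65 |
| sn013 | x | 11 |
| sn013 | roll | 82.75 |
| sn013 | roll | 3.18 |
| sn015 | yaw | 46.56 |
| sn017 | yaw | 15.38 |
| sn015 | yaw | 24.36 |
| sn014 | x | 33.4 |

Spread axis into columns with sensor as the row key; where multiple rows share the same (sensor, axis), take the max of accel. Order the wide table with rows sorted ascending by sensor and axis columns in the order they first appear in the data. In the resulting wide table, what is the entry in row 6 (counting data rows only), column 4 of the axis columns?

With rows sorted ascending by sensor, row 6 is sensor=sn016. axis columns in first-appearance order: pitch, roll, z, yaw, x; column 4 is yaw.
Long rows with sensor=sn016, axis=yaw: max(62.36, 79.05) = 79.05.

79.05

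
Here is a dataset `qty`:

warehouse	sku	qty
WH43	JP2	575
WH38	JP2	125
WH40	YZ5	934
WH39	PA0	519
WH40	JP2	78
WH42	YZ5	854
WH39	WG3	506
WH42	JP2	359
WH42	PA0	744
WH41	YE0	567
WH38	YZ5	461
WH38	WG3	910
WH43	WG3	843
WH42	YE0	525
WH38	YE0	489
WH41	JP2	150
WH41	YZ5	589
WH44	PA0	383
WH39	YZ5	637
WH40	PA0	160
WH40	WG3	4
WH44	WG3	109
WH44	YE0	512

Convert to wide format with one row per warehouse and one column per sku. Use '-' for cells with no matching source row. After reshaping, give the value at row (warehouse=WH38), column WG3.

The long row with warehouse=WH38, sku=WG3 has qty=910.

910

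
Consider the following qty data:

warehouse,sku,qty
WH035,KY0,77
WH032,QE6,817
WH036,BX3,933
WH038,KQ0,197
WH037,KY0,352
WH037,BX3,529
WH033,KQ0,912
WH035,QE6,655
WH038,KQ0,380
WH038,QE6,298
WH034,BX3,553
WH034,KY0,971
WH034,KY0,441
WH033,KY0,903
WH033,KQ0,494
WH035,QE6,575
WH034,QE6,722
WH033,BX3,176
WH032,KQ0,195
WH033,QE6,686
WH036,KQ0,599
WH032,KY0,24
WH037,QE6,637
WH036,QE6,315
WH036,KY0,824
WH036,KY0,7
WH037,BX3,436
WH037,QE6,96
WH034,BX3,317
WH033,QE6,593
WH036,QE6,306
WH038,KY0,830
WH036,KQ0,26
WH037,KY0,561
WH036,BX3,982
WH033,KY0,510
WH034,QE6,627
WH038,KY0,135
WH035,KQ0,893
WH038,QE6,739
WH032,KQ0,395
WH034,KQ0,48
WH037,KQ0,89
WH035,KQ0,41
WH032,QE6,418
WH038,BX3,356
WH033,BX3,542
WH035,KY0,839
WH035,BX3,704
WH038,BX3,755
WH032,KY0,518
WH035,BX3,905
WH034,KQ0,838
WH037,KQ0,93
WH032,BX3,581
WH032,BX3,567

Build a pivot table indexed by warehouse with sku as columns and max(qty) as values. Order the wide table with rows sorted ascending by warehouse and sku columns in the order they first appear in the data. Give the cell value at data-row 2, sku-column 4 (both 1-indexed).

With rows sorted ascending by warehouse, row 2 is warehouse=WH033. sku columns in first-appearance order: KY0, QE6, BX3, KQ0; column 4 is KQ0.
Long rows with warehouse=WH033, sku=KQ0: max(912, 494) = 912.

912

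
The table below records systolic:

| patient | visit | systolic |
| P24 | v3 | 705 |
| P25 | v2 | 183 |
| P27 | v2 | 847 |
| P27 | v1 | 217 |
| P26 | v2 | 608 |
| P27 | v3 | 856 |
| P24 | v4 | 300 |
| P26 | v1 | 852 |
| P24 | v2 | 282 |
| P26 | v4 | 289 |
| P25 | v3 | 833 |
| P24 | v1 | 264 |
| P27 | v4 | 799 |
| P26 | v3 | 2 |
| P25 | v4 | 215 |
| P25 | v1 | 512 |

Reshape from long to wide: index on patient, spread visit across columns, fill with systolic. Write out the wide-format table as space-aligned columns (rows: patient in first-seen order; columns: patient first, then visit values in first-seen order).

Columns: patient plus the 4 distinct visit values (v3, v2, v1, v4).
For example, row P24 column v3 takes systolic=705 from the long row (P24, v3).

patient  v3   v2   v1   v4 
P24      705  282  264  300
P25      833  183  512  215
P27      856  847  217  799
P26      2    608  852  289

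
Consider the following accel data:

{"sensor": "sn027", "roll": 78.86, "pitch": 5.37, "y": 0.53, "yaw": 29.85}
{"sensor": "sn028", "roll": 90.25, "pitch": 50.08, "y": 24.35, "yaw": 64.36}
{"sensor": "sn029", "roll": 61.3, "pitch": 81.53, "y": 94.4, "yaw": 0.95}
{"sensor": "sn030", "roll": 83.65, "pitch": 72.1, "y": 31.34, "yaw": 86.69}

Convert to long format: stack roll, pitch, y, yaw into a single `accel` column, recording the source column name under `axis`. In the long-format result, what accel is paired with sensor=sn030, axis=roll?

Unpivoting turns each (sensor, wide-column) pair into one long row.
The wide cell at row sn030, column roll holds 83.65, so the long row (sn030, roll) has accel=83.65.

83.65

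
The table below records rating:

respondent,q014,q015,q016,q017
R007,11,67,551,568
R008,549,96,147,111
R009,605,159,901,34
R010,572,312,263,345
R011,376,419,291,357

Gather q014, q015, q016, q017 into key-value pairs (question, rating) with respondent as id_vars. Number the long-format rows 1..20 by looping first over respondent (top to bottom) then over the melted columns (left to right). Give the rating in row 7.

20 rows total (5 × 4). Row 7: index ⌊(7-1)/4⌋ = 1 into respondent → R008; (7-1) mod 4 = 2 into the melted columns → q016.
So row 7 is (R008, q016, 147); rating = 147.

147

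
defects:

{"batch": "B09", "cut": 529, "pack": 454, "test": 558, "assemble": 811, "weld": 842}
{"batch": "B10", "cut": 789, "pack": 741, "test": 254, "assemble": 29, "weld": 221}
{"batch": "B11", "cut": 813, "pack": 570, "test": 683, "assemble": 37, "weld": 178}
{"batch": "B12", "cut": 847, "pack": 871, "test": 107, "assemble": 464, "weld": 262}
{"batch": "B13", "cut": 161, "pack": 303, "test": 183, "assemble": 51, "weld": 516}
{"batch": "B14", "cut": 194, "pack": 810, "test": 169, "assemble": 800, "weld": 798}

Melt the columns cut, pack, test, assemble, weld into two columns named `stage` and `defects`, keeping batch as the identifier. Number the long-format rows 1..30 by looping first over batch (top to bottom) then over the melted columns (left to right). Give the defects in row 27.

810

30 rows total (6 × 5). Row 27: index ⌊(27-1)/5⌋ = 5 into batch → B14; (27-1) mod 5 = 1 into the melted columns → pack.
So row 27 is (B14, pack, 810); defects = 810.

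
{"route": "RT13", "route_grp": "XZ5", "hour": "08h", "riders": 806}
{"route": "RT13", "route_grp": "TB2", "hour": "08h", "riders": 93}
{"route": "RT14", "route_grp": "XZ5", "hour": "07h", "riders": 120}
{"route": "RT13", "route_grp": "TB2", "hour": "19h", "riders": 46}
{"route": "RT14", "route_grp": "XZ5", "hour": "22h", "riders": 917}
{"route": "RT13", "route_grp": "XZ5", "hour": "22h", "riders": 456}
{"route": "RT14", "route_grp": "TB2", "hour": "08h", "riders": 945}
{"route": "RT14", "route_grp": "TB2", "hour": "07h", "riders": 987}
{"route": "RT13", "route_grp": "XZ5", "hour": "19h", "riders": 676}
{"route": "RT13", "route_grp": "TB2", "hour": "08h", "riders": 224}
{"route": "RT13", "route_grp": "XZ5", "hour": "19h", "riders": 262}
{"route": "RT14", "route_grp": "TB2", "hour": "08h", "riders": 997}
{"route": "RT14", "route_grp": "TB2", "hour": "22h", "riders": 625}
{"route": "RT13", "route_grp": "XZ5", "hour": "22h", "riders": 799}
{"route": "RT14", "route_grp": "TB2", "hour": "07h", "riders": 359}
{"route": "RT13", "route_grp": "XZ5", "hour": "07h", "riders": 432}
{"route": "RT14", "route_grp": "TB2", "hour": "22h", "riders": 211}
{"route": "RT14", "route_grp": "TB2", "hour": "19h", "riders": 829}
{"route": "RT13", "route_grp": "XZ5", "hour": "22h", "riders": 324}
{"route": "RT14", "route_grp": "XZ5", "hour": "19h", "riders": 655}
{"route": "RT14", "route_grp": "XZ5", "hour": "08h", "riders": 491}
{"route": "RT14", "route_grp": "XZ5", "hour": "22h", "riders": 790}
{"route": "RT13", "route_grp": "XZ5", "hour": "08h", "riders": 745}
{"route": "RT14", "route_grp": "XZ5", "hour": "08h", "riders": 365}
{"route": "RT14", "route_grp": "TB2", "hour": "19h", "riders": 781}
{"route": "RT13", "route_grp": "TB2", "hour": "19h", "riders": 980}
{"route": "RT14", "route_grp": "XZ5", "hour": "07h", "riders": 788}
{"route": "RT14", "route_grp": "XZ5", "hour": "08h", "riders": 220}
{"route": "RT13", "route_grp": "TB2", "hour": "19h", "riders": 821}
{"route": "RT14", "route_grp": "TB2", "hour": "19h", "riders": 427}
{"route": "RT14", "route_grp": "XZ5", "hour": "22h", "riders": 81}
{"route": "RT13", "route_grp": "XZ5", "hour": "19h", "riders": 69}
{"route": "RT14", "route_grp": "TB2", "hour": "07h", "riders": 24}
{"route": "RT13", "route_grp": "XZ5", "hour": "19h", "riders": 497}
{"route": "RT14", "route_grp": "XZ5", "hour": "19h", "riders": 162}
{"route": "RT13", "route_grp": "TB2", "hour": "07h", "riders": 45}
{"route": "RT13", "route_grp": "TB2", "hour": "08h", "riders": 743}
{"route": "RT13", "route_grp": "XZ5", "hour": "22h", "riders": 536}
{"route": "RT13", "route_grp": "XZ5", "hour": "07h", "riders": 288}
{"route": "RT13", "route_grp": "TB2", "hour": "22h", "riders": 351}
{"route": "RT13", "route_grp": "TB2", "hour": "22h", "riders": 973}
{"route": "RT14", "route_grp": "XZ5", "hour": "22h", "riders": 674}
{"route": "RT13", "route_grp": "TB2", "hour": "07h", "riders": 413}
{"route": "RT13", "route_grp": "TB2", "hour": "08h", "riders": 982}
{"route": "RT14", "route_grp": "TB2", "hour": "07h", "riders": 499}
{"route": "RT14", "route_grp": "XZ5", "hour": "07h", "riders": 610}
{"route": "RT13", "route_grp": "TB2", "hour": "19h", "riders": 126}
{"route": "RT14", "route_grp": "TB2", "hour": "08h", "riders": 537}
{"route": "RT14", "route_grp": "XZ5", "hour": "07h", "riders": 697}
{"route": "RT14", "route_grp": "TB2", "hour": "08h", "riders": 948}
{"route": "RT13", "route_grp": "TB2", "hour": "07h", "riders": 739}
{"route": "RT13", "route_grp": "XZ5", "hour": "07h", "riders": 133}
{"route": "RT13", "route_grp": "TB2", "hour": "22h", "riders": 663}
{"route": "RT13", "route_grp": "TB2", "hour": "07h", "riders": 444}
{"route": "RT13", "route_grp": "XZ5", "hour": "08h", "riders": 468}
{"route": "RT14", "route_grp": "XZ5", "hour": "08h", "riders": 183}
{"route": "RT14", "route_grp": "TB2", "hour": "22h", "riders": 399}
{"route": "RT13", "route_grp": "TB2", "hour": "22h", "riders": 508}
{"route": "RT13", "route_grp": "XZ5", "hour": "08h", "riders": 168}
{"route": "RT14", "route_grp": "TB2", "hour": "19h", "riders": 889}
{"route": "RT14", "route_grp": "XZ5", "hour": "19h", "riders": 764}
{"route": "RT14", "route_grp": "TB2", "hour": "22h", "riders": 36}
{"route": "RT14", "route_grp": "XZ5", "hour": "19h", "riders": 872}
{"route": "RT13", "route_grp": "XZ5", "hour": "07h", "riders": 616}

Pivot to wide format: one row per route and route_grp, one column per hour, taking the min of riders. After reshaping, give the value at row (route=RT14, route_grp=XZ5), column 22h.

81

Rows with route=RT14, route_grp=XZ5 and hour=22h: riders values are 917, 790, 81, 674.
min(917, 790, 81, 674) = 81.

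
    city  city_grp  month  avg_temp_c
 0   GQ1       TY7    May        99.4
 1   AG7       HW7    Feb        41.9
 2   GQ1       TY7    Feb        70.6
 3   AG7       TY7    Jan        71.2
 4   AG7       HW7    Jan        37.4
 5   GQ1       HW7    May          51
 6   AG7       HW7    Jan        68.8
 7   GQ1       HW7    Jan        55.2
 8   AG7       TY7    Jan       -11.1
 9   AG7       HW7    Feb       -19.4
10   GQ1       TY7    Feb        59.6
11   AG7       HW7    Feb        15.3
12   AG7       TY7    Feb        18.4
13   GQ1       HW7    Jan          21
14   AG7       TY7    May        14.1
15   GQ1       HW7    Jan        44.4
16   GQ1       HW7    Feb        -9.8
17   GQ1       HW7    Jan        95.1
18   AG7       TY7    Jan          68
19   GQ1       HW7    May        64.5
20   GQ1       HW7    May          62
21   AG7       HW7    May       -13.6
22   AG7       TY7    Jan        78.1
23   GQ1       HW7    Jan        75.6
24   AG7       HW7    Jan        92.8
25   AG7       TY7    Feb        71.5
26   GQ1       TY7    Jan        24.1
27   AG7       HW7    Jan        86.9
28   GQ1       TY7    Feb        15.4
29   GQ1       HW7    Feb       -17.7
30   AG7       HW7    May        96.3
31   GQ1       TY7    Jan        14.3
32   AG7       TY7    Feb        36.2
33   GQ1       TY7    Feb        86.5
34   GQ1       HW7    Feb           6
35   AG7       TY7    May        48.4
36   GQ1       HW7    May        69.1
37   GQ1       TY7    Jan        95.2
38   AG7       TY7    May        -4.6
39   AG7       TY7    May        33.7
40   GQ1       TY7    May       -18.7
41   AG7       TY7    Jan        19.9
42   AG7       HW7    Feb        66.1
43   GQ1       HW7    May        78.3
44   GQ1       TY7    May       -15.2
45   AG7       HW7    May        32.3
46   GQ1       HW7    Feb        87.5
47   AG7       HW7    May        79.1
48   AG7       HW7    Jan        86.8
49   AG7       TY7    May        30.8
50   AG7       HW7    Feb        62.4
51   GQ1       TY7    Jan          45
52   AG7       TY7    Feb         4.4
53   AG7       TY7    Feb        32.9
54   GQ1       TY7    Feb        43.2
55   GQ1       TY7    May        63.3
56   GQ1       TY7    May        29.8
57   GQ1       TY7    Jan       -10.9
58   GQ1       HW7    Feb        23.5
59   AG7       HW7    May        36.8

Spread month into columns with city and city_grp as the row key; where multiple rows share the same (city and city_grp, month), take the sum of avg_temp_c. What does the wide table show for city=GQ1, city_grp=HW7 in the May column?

Rows with city=GQ1, city_grp=HW7 and month=May: avg_temp_c values are 51, 64.5, 62, 69.1, 78.3.
51 + 64.5 + 62 + 69.1 + 78.3 = 324.9.

324.9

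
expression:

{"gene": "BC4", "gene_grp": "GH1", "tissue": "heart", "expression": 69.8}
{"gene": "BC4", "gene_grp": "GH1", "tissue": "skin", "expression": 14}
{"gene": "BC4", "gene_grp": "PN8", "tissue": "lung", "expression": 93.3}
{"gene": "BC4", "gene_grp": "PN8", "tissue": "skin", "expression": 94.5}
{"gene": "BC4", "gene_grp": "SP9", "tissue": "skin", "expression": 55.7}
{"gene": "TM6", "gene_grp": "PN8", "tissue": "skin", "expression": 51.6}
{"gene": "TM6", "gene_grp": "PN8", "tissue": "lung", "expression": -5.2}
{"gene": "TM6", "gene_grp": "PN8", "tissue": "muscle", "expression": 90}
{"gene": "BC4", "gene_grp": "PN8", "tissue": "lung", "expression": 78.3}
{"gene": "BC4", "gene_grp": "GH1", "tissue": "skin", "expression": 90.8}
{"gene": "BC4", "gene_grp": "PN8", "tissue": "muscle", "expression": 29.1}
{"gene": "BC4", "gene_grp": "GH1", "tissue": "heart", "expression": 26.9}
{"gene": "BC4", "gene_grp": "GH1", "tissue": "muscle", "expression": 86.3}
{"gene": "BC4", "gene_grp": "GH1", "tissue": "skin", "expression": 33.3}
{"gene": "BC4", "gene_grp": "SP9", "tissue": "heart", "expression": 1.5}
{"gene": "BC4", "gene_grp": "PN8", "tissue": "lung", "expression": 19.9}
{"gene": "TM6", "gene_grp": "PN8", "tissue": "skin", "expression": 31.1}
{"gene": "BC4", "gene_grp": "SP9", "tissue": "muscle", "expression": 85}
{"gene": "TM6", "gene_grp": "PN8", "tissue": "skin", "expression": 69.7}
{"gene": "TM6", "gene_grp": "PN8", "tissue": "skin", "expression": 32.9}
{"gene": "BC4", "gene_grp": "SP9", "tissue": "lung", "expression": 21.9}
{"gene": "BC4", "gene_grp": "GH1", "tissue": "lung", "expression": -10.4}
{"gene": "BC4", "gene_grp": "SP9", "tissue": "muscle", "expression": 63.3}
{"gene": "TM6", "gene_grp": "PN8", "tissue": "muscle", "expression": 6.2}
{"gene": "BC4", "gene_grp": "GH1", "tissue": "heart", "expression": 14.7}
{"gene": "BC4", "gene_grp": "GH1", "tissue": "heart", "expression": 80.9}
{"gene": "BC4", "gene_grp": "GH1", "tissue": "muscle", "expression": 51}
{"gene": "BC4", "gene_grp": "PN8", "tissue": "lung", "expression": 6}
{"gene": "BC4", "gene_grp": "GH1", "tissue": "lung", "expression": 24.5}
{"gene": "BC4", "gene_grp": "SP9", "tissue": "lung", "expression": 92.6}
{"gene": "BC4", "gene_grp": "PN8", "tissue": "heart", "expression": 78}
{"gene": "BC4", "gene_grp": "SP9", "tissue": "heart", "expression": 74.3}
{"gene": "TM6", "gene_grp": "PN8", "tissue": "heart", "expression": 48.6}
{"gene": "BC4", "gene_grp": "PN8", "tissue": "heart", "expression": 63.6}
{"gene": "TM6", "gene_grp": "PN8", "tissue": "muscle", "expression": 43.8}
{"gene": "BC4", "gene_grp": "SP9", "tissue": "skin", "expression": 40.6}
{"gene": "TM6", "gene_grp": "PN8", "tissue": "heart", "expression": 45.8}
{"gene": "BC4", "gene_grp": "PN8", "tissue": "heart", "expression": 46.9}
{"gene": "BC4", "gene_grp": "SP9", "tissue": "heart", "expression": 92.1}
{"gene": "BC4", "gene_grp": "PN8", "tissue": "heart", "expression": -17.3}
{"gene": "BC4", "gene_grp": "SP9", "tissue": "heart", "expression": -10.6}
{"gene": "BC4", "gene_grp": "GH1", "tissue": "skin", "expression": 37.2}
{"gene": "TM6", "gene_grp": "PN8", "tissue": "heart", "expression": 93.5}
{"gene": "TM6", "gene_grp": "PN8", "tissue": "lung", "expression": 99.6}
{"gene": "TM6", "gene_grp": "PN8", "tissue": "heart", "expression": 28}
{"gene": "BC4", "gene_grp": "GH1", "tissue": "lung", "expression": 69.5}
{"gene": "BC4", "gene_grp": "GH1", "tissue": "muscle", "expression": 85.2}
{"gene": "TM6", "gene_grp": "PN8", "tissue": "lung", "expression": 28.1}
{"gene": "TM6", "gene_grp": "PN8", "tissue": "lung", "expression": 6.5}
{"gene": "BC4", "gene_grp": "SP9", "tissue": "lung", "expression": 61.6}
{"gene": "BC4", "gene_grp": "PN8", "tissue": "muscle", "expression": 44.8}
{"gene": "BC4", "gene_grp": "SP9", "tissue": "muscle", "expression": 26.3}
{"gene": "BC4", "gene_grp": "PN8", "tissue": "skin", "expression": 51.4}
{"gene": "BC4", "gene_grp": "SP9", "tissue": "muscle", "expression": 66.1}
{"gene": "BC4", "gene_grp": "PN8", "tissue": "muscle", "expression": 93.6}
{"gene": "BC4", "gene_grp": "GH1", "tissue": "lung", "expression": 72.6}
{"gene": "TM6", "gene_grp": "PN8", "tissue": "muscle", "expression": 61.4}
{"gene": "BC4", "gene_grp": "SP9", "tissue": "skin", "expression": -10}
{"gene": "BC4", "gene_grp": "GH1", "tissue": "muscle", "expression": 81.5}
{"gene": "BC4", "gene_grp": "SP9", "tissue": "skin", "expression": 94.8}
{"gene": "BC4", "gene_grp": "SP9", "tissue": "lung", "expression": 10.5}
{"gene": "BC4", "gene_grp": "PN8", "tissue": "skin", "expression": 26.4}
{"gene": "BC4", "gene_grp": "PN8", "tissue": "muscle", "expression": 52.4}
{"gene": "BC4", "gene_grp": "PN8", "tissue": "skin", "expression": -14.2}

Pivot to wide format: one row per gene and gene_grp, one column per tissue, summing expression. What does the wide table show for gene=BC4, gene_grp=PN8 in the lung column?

197.5

Rows with gene=BC4, gene_grp=PN8 and tissue=lung: expression values are 93.3, 78.3, 19.9, 6.
93.3 + 78.3 + 19.9 + 6 = 197.5.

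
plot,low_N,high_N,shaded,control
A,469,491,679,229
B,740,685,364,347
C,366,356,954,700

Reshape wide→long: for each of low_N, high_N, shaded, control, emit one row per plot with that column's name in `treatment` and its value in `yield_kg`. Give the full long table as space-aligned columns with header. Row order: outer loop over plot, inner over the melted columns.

plot  treatment  yield_kg
A     low_N      469     
A     high_N     491     
A     shaded     679     
A     control    229     
B     low_N      740     
B     high_N     685     
B     shaded     364     
B     control    347     
C     low_N      366     
C     high_N     356     
C     shaded     954     
C     control    700     

Each (plot, column) pair becomes one row: 3 × 4 = 12 rows.
For example, (A, low_N) → yield_kg=469.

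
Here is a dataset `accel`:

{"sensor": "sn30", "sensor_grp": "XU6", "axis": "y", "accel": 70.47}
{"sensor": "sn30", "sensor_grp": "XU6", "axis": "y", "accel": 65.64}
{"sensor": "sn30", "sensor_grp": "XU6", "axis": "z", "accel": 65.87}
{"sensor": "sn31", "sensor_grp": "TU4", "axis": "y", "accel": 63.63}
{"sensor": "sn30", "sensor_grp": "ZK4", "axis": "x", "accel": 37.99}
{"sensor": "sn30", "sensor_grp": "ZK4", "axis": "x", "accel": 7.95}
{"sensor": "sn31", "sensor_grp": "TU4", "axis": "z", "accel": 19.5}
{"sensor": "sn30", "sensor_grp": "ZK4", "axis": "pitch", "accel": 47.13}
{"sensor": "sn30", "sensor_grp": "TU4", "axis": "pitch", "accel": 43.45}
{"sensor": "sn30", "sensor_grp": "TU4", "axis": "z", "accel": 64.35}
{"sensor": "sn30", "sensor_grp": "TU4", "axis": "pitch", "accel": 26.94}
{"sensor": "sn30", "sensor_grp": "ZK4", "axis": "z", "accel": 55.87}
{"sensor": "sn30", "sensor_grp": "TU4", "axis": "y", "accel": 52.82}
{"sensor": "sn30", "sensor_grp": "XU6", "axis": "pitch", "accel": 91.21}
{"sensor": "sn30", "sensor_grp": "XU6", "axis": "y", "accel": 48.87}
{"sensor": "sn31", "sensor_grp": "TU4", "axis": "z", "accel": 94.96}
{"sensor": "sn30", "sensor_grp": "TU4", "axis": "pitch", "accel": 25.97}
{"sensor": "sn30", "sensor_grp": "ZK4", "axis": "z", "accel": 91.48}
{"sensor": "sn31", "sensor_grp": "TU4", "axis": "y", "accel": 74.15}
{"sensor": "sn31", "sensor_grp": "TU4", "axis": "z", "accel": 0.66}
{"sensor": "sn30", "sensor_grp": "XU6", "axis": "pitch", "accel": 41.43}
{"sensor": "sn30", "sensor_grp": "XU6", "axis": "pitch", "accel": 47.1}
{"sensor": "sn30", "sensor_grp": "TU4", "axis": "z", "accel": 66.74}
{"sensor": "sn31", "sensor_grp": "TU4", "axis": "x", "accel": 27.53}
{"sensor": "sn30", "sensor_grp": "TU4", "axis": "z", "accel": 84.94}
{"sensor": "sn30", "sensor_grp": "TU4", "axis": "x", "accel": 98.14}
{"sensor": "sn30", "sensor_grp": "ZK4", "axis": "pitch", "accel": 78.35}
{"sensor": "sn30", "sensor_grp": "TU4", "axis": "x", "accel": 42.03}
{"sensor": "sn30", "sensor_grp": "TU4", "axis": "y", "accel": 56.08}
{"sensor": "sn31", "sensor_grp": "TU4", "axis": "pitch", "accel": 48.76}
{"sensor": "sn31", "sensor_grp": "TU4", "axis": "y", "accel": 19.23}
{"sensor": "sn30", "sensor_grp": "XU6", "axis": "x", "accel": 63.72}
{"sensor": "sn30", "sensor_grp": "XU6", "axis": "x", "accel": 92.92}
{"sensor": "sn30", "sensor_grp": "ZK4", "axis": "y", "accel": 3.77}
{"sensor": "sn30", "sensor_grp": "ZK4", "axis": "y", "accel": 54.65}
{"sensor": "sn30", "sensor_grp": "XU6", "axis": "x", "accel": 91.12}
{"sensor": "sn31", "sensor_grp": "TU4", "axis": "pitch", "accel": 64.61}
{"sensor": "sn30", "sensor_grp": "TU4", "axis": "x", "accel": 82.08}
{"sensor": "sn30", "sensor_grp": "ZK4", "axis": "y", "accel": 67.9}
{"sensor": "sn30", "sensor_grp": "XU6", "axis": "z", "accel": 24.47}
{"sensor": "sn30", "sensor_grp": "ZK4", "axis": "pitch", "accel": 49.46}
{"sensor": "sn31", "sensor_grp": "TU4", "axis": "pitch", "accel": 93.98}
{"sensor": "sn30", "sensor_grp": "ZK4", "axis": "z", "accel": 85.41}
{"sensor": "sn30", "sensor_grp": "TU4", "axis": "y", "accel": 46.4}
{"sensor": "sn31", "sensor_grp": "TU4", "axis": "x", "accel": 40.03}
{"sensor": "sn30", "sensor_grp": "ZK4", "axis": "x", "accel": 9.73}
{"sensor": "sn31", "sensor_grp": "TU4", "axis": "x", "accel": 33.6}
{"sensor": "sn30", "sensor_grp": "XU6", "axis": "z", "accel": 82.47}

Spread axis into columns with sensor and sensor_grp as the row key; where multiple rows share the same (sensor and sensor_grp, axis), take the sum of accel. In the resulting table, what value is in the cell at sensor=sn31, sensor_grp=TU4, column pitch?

207.35

Rows with sensor=sn31, sensor_grp=TU4 and axis=pitch: accel values are 48.76, 64.61, 93.98.
48.76 + 64.61 + 93.98 = 207.35.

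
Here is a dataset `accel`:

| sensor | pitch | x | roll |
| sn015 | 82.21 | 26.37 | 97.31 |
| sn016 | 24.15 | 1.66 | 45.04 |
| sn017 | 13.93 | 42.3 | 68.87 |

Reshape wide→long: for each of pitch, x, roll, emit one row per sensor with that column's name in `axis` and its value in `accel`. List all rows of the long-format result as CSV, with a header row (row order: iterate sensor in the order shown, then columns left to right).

Each (sensor, column) pair becomes one row: 3 × 3 = 9 rows.
For example, (sn015, pitch) → accel=82.21.

sensor,axis,accel
sn015,pitch,82.21
sn015,x,26.37
sn015,roll,97.31
sn016,pitch,24.15
sn016,x,1.66
sn016,roll,45.04
sn017,pitch,13.93
sn017,x,42.3
sn017,roll,68.87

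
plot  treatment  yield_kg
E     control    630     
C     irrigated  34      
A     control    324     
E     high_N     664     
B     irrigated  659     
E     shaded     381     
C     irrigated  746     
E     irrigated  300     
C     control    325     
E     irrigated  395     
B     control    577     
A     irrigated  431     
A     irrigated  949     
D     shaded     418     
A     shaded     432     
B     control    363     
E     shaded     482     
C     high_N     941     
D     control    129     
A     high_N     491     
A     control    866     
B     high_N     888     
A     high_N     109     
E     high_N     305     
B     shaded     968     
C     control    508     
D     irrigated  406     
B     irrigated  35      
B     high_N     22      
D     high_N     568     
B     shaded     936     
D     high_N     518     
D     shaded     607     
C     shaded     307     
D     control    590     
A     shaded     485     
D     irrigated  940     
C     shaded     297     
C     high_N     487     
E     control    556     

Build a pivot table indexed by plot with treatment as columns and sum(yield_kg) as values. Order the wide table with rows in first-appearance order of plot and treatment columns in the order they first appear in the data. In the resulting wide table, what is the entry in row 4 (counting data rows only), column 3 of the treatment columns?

With rows in first-appearance order of plot, row 4 is plot=B. treatment columns in first-appearance order: control, irrigated, high_N, shaded; column 3 is high_N.
Long rows with plot=B, treatment=high_N: 888 + 22 = 910.

910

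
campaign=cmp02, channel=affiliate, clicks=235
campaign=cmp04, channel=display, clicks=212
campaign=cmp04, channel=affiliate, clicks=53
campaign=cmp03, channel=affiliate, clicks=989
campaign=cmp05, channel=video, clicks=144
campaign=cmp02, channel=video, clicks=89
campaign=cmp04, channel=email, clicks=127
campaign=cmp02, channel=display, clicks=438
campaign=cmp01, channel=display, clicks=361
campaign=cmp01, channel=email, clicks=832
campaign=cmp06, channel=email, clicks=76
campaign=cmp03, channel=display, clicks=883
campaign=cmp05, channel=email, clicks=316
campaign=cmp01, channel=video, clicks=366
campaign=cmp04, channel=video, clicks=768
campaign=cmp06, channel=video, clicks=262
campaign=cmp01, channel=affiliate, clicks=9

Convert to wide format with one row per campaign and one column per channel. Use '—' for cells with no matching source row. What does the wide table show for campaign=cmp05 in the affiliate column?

—

No long-format row has campaign=cmp05 and channel=affiliate, so the cell is —.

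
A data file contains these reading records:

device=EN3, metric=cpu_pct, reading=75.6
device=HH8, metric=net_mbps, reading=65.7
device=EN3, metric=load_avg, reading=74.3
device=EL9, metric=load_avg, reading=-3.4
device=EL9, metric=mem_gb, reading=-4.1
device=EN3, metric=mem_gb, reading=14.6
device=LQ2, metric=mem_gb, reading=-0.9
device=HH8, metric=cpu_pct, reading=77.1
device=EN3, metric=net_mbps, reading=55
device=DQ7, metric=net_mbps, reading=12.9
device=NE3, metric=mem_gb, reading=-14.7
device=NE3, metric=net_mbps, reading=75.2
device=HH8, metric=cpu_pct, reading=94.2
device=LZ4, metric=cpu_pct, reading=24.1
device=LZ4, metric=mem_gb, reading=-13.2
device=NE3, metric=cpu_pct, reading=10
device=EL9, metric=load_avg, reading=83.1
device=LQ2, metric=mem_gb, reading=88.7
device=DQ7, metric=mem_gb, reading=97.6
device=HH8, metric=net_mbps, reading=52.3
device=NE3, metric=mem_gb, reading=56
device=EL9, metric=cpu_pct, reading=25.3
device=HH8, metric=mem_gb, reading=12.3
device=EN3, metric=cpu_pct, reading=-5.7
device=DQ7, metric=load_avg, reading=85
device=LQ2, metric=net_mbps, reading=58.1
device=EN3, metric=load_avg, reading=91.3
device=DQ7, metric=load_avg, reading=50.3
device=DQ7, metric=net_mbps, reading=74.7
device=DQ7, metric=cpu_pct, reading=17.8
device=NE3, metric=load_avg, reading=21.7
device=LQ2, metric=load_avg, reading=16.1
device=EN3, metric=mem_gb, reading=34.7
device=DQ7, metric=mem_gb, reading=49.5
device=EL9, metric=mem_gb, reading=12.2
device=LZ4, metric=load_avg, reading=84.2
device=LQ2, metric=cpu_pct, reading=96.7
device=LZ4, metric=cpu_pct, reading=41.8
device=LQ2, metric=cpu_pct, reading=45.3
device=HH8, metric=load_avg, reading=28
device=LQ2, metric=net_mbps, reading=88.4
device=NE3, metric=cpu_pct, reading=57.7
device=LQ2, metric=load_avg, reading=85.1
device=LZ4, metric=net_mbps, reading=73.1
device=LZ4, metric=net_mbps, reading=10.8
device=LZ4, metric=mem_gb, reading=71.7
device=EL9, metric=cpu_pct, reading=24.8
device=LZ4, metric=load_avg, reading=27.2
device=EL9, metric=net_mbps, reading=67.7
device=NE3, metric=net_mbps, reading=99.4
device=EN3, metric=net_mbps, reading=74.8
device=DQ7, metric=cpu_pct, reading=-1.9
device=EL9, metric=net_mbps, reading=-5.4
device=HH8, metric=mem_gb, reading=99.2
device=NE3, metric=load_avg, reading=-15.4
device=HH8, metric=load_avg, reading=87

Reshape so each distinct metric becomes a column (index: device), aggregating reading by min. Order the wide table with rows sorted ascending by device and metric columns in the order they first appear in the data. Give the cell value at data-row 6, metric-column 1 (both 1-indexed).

24.1

With rows sorted ascending by device, row 6 is device=LZ4. metric columns in first-appearance order: cpu_pct, net_mbps, load_avg, mem_gb; column 1 is cpu_pct.
Long rows with device=LZ4, metric=cpu_pct: min(24.1, 41.8) = 24.1.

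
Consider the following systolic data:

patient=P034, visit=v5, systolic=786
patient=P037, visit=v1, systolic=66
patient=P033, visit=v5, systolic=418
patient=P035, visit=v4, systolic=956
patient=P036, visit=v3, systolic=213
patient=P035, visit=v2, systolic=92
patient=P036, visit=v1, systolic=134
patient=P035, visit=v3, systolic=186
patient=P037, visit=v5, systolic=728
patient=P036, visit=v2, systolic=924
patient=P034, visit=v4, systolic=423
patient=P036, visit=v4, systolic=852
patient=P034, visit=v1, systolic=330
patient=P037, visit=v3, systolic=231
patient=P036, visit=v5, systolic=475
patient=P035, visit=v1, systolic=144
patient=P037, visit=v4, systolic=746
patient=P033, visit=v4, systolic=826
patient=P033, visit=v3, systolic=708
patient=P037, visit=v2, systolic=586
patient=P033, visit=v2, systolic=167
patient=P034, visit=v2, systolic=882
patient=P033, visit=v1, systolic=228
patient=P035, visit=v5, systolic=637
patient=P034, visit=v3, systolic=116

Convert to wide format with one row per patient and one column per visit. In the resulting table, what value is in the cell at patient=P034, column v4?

Wide layout: rows indexed by patient, columns are the 5 distinct visit values (v5, v1, v4, v3, v2).
Cell (patient=P034, visit=v4) draws from the long row where patient=P034 and visit=v4, which has systolic=423.

423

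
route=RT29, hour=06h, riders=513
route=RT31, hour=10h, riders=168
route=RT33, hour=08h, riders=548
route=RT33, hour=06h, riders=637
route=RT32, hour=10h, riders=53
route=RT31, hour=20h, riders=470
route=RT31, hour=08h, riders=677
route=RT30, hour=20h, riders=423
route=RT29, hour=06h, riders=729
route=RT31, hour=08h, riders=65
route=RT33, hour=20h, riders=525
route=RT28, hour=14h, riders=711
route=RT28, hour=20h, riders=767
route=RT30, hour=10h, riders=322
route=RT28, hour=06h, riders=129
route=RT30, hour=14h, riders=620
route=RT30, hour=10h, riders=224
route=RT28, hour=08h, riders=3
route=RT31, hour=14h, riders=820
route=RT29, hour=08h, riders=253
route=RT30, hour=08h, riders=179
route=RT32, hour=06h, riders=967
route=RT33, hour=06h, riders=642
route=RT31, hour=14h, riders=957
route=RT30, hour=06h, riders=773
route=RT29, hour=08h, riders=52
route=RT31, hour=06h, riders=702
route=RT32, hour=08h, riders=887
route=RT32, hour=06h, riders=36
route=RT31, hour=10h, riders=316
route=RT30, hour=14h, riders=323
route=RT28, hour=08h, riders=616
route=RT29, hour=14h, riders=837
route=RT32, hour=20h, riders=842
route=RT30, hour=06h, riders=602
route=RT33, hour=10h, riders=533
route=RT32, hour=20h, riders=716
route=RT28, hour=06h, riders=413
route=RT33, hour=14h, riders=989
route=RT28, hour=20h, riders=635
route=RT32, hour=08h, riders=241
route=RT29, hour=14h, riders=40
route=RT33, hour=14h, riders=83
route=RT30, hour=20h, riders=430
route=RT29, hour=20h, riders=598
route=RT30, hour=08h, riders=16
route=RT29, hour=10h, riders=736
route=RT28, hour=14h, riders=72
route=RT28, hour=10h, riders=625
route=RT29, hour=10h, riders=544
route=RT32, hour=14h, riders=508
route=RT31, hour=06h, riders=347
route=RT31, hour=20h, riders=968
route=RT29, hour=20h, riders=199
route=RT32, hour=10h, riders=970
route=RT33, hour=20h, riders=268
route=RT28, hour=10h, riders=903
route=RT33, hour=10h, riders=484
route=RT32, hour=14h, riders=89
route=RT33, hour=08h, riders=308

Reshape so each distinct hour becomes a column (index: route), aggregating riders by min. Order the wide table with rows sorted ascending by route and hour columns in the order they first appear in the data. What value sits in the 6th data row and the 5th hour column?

With rows sorted ascending by route, row 6 is route=RT33. hour columns in first-appearance order: 06h, 10h, 08h, 20h, 14h; column 5 is 14h.
Long rows with route=RT33, hour=14h: min(989, 83) = 83.

83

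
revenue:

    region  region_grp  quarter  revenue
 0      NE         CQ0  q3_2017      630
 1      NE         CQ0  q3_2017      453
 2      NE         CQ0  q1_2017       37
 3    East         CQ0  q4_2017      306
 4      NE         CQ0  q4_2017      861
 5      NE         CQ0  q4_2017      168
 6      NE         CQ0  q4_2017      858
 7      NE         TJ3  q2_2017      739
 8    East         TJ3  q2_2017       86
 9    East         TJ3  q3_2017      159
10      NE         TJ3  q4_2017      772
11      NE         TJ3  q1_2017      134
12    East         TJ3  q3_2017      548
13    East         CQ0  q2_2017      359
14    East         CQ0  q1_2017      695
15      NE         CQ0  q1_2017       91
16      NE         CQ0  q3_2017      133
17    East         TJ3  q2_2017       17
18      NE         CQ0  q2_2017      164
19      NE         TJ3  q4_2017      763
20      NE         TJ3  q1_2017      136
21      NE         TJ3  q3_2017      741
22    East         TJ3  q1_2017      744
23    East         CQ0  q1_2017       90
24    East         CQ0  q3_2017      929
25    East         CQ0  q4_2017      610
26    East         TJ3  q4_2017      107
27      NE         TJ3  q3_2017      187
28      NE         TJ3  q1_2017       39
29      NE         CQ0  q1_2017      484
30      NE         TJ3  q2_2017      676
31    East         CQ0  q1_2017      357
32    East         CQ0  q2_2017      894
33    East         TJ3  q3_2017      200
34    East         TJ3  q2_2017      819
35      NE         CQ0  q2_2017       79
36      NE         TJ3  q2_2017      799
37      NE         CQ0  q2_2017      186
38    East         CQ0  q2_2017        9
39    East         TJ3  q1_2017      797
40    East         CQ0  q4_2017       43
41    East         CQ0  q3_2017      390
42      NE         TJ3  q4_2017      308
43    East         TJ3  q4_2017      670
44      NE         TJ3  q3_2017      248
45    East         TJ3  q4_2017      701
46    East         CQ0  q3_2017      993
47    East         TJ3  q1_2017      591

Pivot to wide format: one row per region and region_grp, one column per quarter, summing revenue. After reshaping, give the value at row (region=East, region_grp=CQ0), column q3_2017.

Rows with region=East, region_grp=CQ0 and quarter=q3_2017: revenue values are 929, 390, 993.
929 + 390 + 993 = 2312.

2312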